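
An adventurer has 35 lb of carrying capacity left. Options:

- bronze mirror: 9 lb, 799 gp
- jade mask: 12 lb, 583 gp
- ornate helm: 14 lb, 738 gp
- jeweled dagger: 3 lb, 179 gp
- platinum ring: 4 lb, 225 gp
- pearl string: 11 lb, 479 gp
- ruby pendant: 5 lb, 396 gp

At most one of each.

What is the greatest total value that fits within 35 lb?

2337

Ranking by ratio (value/lb): bronze mirror 88.78, ruby pendant 79.20, jeweled dagger 59.67.
Bronze mirror + ornate helm + jeweled dagger + platinum ring + ruby pendant uses 35 of the 35 lb and totals 2337.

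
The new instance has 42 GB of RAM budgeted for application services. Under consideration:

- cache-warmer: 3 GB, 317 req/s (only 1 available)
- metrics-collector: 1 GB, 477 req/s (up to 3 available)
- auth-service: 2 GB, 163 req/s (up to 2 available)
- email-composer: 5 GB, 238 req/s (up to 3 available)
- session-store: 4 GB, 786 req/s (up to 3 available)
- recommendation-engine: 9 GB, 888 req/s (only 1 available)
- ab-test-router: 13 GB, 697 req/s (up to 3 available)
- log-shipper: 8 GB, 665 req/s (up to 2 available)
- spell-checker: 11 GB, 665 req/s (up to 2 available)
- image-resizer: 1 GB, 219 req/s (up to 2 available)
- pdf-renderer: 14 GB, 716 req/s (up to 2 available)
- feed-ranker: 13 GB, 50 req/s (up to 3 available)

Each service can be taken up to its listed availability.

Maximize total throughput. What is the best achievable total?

6445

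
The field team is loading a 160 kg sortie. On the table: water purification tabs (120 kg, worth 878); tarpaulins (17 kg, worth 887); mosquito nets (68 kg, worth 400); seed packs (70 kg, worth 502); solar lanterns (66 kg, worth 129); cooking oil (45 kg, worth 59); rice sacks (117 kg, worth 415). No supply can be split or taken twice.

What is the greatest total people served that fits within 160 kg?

The ratio heuristic lands on water purification tabs + tarpaulins (1765) but leaves 23 kg idle.
Dropping water purification tabs frees 120 kg; slotting in mosquito nets + seed packs (138 kg) lifts the total to 1789 at 155 kg.
The closest alternative, water purification tabs + tarpaulins, reaches only 1765.

1789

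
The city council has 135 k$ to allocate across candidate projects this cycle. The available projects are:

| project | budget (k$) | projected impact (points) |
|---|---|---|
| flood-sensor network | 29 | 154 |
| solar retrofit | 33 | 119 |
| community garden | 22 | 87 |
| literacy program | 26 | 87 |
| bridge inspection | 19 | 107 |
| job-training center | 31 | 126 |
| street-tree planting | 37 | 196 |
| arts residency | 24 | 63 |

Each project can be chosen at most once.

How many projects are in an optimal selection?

5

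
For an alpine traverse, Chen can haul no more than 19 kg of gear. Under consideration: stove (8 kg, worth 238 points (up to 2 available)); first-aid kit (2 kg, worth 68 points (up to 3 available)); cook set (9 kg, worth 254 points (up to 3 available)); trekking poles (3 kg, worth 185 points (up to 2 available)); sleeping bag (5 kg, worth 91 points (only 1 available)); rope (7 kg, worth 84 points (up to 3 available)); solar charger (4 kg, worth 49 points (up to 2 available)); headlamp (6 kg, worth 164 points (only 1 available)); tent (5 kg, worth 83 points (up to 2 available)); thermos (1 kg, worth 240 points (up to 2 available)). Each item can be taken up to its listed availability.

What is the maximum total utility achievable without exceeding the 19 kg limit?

1172

Density check — thermos 240.00, trekking poles 61.67, first-aid kit 34.00, stove 29.75 are the best per kg.
A density-first pass picks 3×first-aid kit + 2×trekking poles + sleeping bag + 2×thermos — 1145 at 19 kg.
The 9 kg tied up in 2×first-aid kit and sleeping bag is better spent on cook set — total rises to 1172 (19 kg).
Every other selection either busts 19 kg or exceeds an availability limit or fails to beat 1172.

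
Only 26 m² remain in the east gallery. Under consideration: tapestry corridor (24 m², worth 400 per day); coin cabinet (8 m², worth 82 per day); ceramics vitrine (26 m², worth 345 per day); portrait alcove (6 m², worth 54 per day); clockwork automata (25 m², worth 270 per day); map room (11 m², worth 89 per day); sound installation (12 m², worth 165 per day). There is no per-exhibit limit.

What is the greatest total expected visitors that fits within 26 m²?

400

Best packing: tapestry corridor — 24 m², 400 total.
No other feasible combination exceeds 400.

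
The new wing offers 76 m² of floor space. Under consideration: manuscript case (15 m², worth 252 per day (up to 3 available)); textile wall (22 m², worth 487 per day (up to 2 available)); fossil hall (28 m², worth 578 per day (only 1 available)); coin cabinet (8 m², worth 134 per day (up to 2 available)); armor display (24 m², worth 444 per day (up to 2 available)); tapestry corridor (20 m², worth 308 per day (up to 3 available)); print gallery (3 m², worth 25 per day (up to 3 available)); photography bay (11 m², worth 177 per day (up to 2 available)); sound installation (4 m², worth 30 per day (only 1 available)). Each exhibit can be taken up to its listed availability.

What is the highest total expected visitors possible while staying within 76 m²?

Greedy by ratio would take 2×textile wall + fossil hall + print gallery: 75 m² used, total 1577.
The 3 m² tied up in print gallery is better spent on sound installation — total rises to 1582 (76 m²).
Every other selection either busts 76 m² or exceeds an availability limit or fails to beat 1582.

1582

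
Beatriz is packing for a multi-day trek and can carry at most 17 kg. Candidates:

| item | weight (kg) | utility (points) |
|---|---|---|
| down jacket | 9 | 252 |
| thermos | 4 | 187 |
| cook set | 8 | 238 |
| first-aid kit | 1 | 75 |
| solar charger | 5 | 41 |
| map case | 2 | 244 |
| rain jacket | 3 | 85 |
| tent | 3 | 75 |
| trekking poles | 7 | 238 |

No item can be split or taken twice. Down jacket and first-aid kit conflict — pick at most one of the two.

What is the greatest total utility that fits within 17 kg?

829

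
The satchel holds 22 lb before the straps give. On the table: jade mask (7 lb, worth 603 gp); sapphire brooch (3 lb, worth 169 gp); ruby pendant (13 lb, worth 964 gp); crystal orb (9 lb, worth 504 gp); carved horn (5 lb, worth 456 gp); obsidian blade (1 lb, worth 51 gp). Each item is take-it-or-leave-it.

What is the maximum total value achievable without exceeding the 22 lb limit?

1640

A density-first pass picks jade mask + sapphire brooch + carved horn + obsidian blade — 1279 at 16 lb.
Dropping jade mask frees 7 lb; slotting in ruby pendant (13 lb) lifts the total to 1640 at 22 lb.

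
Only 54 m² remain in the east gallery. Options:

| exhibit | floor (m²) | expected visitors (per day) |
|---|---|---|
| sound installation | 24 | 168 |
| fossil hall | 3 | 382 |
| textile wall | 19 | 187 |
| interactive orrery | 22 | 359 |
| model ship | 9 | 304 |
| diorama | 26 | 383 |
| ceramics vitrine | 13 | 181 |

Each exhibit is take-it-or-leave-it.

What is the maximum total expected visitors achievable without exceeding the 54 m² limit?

1250

The ratio heuristic lands on fossil hall + interactive orrery + model ship + ceramics vitrine (1226) but leaves 7 m² idle.
Dropping interactive orrery frees 22 m²; slotting in diorama (26 m²) lifts the total to 1250 at 51 m².
No other feasible combination exceeds 1250.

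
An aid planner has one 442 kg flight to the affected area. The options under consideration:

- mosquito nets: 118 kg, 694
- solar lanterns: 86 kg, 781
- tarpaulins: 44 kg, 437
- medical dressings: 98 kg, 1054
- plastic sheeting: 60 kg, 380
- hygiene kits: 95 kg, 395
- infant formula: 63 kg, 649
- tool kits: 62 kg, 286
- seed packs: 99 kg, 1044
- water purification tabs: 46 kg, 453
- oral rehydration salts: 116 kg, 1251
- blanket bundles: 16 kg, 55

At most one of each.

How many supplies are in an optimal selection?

Optimal total is 4506.
For example medical dressings + infant formula + seed packs + water purification tabs + oral rehydration salts + blanket bundles achieves it, using 438 kg.
Any selection reaching 4506 contains exactly 6 supplies.

6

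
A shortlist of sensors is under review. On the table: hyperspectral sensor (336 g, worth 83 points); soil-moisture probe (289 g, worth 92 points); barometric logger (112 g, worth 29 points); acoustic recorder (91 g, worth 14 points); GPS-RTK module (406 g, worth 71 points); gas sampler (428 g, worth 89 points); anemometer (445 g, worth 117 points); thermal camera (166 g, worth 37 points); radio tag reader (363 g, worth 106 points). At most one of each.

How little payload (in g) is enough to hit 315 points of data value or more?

Minimise g subject to total data value ≥ 315.
soil-moisture probe + anemometer + radio tag reader reaches 315 using 1097 g.
Any bundle with less than 1097 g falls short of 315.

1097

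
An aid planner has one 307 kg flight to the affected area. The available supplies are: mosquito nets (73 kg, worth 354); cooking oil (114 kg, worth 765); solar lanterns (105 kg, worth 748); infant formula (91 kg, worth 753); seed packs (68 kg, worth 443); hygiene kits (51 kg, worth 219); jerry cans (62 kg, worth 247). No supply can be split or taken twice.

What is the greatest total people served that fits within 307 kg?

Greedy by ratio would take solar lanterns + infant formula + seed packs: 264 kg used, total 1944.
Replace solar lanterns with cooking oil: the trade gains 17 net, giving 1961 at 273 kg.

1961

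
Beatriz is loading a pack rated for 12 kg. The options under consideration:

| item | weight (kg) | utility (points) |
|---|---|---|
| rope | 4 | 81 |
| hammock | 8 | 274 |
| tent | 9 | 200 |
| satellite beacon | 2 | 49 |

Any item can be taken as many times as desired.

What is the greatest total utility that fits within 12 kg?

Ranking by ratio (utility/kg): hammock 34.25, satellite beacon 24.50, tent 22.22.
Best packing: hammock + 2×satellite beacon — 12 kg, 372 total.
Every other selection either busts 12 kg or fails to beat 372.

372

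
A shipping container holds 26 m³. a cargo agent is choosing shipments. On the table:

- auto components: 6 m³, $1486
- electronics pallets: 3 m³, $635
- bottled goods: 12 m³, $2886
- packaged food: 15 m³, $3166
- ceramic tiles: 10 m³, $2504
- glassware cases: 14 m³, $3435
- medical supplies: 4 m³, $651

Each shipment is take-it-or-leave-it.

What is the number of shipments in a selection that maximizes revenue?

2

The maximum revenue within 26 m³ is 6321.
For example bottled goods + glassware cases achieves it, using 26 m³.
Every optimal selection uses 2 shipments.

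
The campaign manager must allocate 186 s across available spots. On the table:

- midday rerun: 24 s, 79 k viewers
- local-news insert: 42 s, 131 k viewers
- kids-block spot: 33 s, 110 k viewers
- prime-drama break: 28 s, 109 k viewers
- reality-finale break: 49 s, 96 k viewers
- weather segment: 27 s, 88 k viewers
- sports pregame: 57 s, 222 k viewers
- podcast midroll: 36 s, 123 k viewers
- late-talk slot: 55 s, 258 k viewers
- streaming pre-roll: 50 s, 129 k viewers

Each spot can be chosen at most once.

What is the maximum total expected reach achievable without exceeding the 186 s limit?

By expected reach per s: late-talk slot 4.69, sports pregame 3.89, prime-drama break 3.89, podcast midroll 3.42 lead.
The ratio heuristic lands on prime-drama break + sports pregame + podcast midroll + late-talk slot (712) but leaves 10 s idle.
Replace podcast midroll with local-news insert: the trade gains 8 net, giving 720 at 182 s.
Next best is kids-block spot + sports pregame + podcast midroll + late-talk slot at 713 (181 s) — short by 7.

720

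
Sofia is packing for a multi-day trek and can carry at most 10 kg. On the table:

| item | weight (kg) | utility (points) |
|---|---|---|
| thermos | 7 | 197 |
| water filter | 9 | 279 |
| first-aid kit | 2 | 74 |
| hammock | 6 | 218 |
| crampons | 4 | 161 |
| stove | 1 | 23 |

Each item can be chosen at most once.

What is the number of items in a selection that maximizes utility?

2

Best achievable utility is 379.
For example hammock + crampons achieves it, using 10 kg.
Any selection reaching 379 contains exactly 2 items.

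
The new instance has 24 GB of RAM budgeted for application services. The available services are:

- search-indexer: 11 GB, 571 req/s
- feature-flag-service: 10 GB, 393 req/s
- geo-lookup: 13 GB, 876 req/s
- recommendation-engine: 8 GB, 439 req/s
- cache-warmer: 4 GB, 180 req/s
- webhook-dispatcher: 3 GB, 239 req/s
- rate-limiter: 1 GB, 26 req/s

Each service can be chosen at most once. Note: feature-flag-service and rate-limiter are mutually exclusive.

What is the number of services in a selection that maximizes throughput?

Optimal total is 1554.
For example geo-lookup + recommendation-engine + webhook-dispatcher achieves it, using 24 GB.
Every optimal selection uses 3 services.

3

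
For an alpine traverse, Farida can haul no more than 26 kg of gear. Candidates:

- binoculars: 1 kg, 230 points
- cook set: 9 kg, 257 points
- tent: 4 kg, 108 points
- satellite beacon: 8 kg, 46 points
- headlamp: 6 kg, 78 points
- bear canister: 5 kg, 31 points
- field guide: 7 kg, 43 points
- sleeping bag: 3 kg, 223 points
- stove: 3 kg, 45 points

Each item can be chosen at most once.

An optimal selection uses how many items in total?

Best achievable utility is 941.
For example binoculars + cook set + tent + headlamp + sleeping bag + stove achieves it, using 26 kg.
All optima have 6 items.

6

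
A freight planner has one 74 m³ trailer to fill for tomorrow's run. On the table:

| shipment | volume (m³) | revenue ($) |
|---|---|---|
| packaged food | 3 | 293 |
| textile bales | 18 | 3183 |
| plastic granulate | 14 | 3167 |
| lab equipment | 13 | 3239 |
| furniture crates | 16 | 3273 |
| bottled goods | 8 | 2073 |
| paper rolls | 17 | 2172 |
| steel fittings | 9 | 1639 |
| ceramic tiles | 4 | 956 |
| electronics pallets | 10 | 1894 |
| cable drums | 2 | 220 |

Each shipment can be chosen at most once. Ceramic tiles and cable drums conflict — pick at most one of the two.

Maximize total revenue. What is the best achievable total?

16241

Taking plastic granulate + lab equipment + furniture crates + bottled goods + steel fittings + ceramic tiles + electronics pallets: 74 m³ used, 16241 in revenue.
Next best is textile bales + plastic granulate + lab equipment + furniture crates + bottled goods + ceramic tiles at 15891 (73 m³) — short by 350.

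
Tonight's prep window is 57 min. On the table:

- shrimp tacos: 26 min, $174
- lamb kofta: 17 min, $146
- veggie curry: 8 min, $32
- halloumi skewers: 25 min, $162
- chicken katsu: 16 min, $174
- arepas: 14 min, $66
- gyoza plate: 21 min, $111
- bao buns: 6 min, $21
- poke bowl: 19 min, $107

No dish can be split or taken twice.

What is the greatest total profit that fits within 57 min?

431

The ratio heuristic lands on lamb kofta + chicken katsu + poke bowl (427) but leaves 5 min idle.
Dropping poke bowl frees 19 min; slotting in gyoza plate (21 min) lifts the total to 431 at 54 min.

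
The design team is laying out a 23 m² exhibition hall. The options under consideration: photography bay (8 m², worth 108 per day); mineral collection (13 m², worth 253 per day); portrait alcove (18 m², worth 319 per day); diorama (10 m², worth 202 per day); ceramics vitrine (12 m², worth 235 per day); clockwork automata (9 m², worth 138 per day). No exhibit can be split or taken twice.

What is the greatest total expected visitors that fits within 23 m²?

455

Ranking by ratio (expected visitors/m²): diorama 20.20, ceramics vitrine 19.58, mineral collection 19.46, portrait alcove 17.72.
Taking the top-ratio exhibits first gives diorama + ceramics vitrine for 437 (22 m²).
Dropping ceramics vitrine frees 12 m²; slotting in mineral collection (13 m²) lifts the total to 455 at 23 m².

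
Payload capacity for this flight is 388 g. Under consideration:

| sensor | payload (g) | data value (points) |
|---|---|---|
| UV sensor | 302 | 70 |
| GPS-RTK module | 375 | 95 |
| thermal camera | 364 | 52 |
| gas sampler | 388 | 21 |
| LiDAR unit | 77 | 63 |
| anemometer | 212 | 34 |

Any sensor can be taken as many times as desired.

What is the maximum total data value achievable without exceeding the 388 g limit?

315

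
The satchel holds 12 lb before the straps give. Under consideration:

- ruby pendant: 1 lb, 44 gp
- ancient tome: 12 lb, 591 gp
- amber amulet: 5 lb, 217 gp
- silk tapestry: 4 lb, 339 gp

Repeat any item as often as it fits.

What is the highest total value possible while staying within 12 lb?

1017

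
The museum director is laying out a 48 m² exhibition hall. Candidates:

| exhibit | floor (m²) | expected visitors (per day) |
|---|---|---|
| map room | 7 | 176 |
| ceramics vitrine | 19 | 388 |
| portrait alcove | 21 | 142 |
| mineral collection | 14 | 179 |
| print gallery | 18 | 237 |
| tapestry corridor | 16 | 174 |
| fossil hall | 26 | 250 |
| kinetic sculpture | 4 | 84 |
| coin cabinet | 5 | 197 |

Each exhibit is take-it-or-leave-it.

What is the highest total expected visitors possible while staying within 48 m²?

940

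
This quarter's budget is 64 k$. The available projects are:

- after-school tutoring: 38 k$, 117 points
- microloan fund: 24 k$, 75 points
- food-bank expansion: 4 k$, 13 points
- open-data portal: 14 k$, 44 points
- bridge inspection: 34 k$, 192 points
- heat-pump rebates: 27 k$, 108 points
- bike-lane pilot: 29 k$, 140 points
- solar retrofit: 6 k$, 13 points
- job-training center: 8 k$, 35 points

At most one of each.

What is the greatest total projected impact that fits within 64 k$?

332

Taking bridge inspection + bike-lane pilot: 63 k$ used, 332 in projected impact.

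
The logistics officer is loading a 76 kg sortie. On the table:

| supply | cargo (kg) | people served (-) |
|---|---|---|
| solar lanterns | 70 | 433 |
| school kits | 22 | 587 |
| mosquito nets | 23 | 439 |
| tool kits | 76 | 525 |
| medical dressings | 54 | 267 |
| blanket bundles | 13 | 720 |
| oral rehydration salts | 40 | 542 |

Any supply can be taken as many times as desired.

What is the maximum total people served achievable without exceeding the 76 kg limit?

3600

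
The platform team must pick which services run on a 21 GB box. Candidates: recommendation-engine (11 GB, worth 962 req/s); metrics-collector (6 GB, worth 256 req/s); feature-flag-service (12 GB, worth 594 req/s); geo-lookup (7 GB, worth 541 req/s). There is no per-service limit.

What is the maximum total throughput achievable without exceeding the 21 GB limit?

1623

Filling by ratio: recommendation-engine + geo-lookup for 1503, with 3 GB left unused.
Replace recommendation-engine with 2×geo-lookup: the trade gains 120 net, giving 1623 at 21 GB.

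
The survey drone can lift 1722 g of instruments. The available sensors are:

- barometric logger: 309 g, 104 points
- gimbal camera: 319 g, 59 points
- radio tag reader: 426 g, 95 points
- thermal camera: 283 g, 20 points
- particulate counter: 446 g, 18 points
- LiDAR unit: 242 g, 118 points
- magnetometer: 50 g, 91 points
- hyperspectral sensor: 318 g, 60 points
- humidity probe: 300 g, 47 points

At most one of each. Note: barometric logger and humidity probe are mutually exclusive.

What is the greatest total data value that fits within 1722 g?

527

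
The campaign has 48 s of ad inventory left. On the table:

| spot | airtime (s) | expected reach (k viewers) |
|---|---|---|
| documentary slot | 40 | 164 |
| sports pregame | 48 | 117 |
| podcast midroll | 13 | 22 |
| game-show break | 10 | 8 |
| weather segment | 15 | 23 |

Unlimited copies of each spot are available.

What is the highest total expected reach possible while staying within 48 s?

164

Taking documentary slot: 40 s used, 164 in expected reach.
No other feasible combination exceeds 164.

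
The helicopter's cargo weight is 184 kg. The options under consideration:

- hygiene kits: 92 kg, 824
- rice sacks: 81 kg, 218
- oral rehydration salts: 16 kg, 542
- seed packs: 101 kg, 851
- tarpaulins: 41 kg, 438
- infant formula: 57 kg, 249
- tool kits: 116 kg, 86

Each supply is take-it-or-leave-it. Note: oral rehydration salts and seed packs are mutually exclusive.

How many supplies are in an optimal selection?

Best achievable people served is 1804.
For example hygiene kits + oral rehydration salts + tarpaulins achieves it, using 149 kg.
All optima have 3 supplies.

3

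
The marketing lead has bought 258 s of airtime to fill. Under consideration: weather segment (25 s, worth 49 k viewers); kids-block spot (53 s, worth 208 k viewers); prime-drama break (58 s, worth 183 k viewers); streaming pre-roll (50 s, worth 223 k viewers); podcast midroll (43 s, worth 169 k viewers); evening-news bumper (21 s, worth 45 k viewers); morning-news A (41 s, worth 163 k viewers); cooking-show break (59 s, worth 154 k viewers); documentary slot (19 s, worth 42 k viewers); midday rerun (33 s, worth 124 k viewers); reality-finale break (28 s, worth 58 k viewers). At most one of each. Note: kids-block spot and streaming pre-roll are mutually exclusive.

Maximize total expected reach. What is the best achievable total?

920

Taking prime-drama break + streaming pre-roll + podcast midroll + morning-news A + midday rerun + reality-finale break: 253 s used, 920 in expected reach.
No other feasible combination exceeds 920.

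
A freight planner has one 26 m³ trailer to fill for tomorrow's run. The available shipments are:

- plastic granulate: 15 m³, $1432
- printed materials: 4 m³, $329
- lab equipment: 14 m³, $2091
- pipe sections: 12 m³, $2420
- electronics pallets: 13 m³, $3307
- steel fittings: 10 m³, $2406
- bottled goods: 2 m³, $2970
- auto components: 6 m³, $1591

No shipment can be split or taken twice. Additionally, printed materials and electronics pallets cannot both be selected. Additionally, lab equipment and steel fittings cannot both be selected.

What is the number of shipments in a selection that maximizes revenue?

The maximum revenue within 26 m³ is 8683.
electronics pallets + steel fittings + bottled goods hits 8683 at 25 m³.
Any selection reaching 8683 contains exactly 3 shipments.

3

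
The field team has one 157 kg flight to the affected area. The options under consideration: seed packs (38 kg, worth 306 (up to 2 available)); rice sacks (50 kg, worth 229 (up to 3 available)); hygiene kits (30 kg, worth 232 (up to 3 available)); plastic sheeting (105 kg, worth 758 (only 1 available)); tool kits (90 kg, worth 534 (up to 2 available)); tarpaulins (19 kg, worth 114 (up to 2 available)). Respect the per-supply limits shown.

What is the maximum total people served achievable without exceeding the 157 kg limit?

1190

Ranking by ratio (people served/kg): seed packs 8.05, hygiene kits 7.73, plastic sheeting 7.22, tarpaulins 6.00.
The ratio ordering already packs tightly: 2×seed packs + 2×hygiene kits + tarpaulins, 155 kg, 1190.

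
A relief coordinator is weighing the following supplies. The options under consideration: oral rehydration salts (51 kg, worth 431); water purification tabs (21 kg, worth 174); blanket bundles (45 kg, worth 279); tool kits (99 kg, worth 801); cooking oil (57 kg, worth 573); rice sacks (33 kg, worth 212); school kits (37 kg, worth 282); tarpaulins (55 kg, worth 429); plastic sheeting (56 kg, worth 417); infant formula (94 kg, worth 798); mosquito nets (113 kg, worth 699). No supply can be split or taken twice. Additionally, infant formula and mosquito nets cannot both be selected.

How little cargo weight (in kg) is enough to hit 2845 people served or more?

Need the lightest bundle worth ≥ 2845.
oral rehydration salts + tool kits + cooking oil + school kits + infant formula: 2885 people served at 338 kg.
No combination under 338 kg hits 2845.

338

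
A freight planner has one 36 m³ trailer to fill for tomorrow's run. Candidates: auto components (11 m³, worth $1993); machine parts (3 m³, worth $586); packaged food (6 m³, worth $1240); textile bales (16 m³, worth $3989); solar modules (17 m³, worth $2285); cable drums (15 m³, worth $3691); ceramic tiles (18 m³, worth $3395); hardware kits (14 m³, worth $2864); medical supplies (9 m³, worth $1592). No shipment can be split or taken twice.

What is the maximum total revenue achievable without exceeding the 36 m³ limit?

By revenue per m³: textile bales 249.31, cable drums 246.07, packaged food 206.67, hardware kits 204.57 lead.
Best packing: machine parts + textile bales + cable drums — 34 m³, 8266 total.
That's the maximum — no swap from here does better than 8266.

8266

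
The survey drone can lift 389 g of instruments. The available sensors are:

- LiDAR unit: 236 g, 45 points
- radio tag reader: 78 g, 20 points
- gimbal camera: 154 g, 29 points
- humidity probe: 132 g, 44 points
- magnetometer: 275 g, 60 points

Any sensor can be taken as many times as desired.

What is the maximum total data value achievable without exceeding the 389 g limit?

108

The ratio ordering already packs tightly: radio tag reader + 2×humidity probe, 342 g, 108.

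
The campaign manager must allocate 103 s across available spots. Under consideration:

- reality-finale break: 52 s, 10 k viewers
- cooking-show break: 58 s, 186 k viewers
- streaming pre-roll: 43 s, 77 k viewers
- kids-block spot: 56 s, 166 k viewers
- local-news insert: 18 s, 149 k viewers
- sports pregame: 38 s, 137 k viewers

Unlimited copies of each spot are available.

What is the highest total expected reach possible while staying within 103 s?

Density check — local-news insert 8.28, sports pregame 3.61, cooking-show break 3.21 are the best per s.
The ratio ordering already packs tightly: 5×local-news insert, 90 s, 745.
That's the maximum — no swap from here does better than 745.

745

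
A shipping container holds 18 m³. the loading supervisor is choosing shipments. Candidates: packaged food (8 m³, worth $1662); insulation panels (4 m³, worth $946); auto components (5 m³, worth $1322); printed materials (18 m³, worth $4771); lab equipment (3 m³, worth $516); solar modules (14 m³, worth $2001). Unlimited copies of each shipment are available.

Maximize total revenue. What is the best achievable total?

4771

Taking printed materials: 18 m³ used, 4771 in revenue.
Every other selection either busts 18 m³ or fails to beat 4771.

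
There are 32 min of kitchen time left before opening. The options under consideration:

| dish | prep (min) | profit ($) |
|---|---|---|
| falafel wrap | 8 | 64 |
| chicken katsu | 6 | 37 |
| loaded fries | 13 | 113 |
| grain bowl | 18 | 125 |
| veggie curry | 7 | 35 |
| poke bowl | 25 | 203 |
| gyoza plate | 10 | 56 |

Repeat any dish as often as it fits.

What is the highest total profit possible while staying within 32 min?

Density check — loaded fries 8.69, poke bowl 8.12, falafel wrap 8.00 are the best per min.
Taking chicken katsu + 2×loaded fries: 32 min used, 263 in profit.

263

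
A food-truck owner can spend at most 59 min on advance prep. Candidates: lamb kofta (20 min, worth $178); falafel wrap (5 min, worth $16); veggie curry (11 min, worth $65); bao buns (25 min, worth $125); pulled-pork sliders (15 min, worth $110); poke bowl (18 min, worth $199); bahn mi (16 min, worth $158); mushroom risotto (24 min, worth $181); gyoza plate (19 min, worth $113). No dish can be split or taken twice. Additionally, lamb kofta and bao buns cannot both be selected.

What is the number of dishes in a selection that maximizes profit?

The maximum profit within 59 min is 551.
For example lamb kofta + falafel wrap + poke bowl + bahn mi achieves it, using 59 min.
All optima have 4 dishes.

4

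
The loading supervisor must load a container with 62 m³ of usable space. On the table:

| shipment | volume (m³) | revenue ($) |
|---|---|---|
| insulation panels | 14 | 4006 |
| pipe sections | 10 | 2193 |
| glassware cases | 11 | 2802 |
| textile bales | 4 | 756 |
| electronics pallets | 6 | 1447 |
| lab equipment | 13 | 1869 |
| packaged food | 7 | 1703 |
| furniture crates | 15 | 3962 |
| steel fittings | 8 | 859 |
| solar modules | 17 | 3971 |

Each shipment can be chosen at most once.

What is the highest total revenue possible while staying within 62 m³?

15579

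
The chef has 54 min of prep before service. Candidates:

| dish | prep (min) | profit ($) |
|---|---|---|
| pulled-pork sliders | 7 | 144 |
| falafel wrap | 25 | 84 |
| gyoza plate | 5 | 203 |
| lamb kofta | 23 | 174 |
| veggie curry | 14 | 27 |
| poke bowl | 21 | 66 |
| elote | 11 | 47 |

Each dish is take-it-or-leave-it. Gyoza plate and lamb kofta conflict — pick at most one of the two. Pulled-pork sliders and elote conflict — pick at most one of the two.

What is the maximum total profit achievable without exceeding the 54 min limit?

458

Best packing: pulled-pork sliders + falafel wrap + gyoza plate + veggie curry — 51 min, 458 total.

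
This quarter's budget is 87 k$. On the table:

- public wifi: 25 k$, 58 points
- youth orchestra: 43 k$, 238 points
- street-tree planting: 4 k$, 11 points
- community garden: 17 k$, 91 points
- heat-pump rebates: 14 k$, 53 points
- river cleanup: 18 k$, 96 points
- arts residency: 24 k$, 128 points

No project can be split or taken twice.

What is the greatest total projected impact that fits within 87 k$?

462

Greedy by ratio would take youth orchestra + street-tree planting + community garden + river cleanup: 82 k$ used, total 436.
Replace street-tree planting and community garden with arts residency: the trade gains 26 net, giving 462 at 85 k$.
The closest alternative, youth orchestra + community garden + arts residency, reaches only 457.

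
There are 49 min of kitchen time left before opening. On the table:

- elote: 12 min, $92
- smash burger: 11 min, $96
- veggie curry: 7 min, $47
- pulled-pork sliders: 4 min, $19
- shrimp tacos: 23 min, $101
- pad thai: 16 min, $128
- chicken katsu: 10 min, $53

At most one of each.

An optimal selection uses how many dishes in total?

4

Optimal total is 369.
For example elote + smash burger + pad thai + chicken katsu achieves it, using 49 min.
All optima have 4 dishes.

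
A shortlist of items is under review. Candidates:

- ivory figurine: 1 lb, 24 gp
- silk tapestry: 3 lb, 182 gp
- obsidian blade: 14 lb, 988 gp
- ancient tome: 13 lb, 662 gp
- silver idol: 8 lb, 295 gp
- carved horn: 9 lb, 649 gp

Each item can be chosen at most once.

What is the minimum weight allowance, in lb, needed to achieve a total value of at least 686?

Look for the lowest-weight combination reaching 686.
silk tapestry + carved horn reaches 831 using 12 lb.
No combination under 12 lb hits 686.

12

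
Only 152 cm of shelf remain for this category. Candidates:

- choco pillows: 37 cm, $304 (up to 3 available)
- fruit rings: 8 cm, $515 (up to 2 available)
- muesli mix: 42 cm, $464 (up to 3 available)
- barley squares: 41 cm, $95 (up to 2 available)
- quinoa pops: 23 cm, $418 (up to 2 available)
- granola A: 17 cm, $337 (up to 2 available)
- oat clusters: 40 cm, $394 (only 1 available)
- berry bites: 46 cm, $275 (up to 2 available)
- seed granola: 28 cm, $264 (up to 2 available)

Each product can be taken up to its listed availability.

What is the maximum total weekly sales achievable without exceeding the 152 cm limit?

Greedy by ratio would take 2×fruit rings + muesli mix + 2×quinoa pops + 2×granola A: 138 cm used, total 3004.
Dropping muesli mix frees 42 cm; slotting in 2×seed granola (56 cm) lifts the total to 3068 at 152 cm.
Nothing else within 152 cm beats 3068.

3068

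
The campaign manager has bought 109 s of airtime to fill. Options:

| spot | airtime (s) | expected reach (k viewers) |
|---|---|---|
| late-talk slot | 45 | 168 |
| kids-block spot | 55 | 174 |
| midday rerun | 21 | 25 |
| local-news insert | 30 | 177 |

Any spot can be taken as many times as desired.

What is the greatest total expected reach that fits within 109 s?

531

3×local-news insert uses 90 of the 109 s and totals 531.
Every other selection either busts 109 s or fails to beat 531.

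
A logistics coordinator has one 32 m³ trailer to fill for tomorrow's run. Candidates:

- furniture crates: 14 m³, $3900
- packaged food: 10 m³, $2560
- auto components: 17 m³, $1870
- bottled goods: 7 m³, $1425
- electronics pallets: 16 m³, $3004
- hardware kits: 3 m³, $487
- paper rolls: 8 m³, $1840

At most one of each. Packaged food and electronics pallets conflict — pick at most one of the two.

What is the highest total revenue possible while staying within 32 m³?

8300

The ratio ordering already packs tightly: furniture crates + packaged food + paper rolls, 32 m³, 8300.
That's the maximum — no feasible swap from here does better than 8300.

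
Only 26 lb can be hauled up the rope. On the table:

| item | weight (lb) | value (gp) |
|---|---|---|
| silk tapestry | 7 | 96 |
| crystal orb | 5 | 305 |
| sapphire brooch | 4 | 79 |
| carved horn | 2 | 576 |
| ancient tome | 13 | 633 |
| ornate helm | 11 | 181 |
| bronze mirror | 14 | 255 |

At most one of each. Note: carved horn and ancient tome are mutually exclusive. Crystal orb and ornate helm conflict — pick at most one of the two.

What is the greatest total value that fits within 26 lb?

1215

Density check — carved horn 288.00, crystal orb 61.00, ancient tome 48.69 are the best per lb.
Taking crystal orb + sapphire brooch + carved horn + bronze mirror: 25 lb used, 1215 in value.
Next best is crystal orb + carved horn + bronze mirror at 1136 (21 lb) — short by 79.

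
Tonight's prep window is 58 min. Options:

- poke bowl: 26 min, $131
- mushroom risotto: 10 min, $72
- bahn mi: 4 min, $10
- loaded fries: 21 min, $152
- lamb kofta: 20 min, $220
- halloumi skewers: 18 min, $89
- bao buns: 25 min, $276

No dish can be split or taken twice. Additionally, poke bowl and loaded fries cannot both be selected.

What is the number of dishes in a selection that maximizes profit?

The maximum profit within 58 min is 568.
For example mushroom risotto + lamb kofta + bao buns achieves it, using 55 min.
All optima have 3 dishes.

3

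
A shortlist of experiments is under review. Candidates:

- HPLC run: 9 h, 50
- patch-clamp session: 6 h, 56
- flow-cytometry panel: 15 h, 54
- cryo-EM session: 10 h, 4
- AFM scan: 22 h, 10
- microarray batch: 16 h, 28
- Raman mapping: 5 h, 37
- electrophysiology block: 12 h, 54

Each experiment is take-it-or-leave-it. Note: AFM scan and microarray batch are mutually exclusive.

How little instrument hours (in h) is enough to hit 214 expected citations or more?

42

Minimise h subject to total expected citations ≥ 214.
Taking HPLC run + patch-clamp session + flow-cytometry panel + electrophysiology block gives 214 (≥ 214) for 42 h.
Any bundle with less than 42 h falls short of 214.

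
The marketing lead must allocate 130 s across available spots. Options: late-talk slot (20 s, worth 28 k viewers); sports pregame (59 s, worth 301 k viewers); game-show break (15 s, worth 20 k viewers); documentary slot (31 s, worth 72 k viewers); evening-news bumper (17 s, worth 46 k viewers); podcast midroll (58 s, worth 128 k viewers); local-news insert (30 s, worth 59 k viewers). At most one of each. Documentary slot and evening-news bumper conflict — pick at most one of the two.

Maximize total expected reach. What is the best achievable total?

434

Taking late-talk slot + sports pregame + evening-news bumper + local-news insert: 126 s used, 434 in expected reach.
That's the maximum — no feasible swap from here does better than 434.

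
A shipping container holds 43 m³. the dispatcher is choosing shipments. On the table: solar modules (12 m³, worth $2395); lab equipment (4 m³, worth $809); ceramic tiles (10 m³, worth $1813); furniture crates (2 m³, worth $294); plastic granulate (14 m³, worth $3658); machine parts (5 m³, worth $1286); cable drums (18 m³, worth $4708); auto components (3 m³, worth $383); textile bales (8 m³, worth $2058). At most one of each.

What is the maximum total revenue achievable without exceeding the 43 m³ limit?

By revenue per m³: cable drums 261.56, plastic granulate 261.29, textile bales 257.25 lead.
A density-first pass picks furniture crates + plastic granulate + cable drums + textile bales — 10718 at 42 m³.
Dropping furniture crates frees 2 m³; slotting in auto components (3 m³) lifts the total to 10807 at 43 m³.
Every other selection either busts 43 m³ or fails to beat 10807.

10807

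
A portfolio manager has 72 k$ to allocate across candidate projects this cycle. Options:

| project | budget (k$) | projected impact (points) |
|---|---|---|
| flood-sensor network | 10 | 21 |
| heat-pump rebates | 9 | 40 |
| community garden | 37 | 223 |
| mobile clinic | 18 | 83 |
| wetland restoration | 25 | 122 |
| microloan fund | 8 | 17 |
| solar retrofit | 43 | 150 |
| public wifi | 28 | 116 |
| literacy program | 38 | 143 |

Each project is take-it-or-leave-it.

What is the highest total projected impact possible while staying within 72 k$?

Best packing: heat-pump rebates + community garden + wetland restoration — 71 k$, 385 total.
Every other selection either busts 72 k$ or fails to beat 385.

385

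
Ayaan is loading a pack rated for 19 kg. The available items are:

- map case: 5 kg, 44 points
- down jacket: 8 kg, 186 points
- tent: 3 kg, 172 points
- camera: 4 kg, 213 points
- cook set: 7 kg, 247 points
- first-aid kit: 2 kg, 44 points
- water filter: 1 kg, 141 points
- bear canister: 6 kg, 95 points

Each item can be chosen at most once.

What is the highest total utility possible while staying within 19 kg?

817

By utility per kg: water filter 141.00, tent 57.33, camera 53.25 lead.
Best packing: tent + camera + cook set + first-aid kit + water filter — 17 kg, 817 total.
The closest alternative, tent + camera + cook set + water filter, reaches only 773.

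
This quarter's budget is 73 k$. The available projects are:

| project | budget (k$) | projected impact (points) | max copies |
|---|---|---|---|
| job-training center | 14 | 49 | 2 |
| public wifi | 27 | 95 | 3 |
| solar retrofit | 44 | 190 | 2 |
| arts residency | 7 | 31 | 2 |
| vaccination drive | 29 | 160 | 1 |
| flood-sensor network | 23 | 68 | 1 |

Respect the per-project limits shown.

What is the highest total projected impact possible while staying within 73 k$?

350

A density-first pass picks public wifi + 2×arts residency + vaccination drive — 317 at 70 k$.
Replace public wifi and 2×arts residency with solar retrofit: the trade gains 33 net, giving 350 at 73 k$.
Every other selection either busts 73 k$ or exceeds an availability limit or fails to beat 350.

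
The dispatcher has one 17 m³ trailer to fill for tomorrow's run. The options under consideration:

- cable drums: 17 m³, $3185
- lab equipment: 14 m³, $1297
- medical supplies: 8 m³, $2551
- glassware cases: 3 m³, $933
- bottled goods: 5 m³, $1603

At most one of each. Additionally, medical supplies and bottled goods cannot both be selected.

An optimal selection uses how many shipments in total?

2

The maximum revenue within 17 m³ is 3484.
For example medical supplies + glassware cases achieves it, using 11 m³.
All optima have 2 shipments.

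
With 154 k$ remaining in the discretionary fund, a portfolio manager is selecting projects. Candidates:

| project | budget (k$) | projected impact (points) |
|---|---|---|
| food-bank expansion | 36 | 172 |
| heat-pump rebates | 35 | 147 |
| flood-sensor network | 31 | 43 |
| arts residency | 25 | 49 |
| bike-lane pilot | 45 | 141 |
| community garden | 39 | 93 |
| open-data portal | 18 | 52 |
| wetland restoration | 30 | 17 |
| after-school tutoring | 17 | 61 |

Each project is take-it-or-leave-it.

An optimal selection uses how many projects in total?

The maximum projected impact within 154 k$ is 573.
For example food-bank expansion + heat-pump rebates + bike-lane pilot + open-data portal + after-school tutoring achieves it, using 151 k$.
Every optimal selection uses 5 projects.

5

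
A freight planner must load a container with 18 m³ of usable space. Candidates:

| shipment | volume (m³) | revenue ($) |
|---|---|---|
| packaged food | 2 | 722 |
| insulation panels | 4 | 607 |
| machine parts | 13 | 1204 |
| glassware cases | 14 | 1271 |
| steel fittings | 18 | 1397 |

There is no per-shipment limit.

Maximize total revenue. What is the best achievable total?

6498

Taking 9×packaged food: 18 m³ used, 6498 in revenue.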